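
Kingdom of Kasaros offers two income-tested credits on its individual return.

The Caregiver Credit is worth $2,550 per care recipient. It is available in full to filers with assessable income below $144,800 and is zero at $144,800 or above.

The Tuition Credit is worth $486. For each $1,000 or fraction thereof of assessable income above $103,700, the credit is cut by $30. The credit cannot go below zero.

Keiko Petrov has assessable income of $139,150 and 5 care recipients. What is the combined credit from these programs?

$12,750

Caregiver Credit: base = 5 × $2,550 = $12,750. $139,150 is below the $144,800 cutoff, so the full $12,750 applies.
Tuition Credit: income exceeds $103,700 by $35,450 → 36 increments × $30 = $1,080 ≥ base, so the credit is $0.
Total: $12,750 + $0 = $12,750.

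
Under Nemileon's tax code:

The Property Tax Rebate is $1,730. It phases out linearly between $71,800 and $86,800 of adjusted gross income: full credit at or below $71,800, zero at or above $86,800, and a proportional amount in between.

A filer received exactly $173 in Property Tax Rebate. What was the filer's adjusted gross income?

$173 is 173/1,730 of the full $1,730, so 1,557/1,730 of the $15,000 range has been used: income = $71,800 + $15,000 × 1,557/1,730 = $85,300.

$85,300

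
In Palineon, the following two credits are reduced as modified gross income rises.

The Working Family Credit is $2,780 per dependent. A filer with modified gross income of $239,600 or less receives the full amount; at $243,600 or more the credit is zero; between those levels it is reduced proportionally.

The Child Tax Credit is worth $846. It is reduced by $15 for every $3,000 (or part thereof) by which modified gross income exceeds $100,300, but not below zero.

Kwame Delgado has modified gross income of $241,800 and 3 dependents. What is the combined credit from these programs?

Working Family Credit: base = 3 × $2,780 = $8,340. $241,800 is $2,200 into a $4,000 phase-out range, leaving 1,800/4,000 of the credit: $8,340 × 1,800/4,000 = $3,753.
Child Tax Credit: income exceeds $100,300 by $141,500, which is 48 full-or-partial $3,000 increments; reduction = 48 × $15 = $720, leaving $126.
Total: $3,753 + $126 = $3,879.

$3,879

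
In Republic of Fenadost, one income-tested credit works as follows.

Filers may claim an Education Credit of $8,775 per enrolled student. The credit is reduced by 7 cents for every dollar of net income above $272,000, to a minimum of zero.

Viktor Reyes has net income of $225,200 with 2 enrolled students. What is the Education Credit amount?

Education Credit: base = 2 × $8,775 = $17,550. $225,200 is at or below the $272,000 threshold, so the full $17,550 applies.

$17,550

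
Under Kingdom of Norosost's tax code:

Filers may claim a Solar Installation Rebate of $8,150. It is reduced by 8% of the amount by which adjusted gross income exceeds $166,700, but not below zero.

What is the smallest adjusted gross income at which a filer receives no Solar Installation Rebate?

$268,575

The credit falls by 8% of each dollar above $166,700, so it reaches zero when the excess is $8,150 / 8% = $101,875: income = $166,700 + $101,875 = $268,575.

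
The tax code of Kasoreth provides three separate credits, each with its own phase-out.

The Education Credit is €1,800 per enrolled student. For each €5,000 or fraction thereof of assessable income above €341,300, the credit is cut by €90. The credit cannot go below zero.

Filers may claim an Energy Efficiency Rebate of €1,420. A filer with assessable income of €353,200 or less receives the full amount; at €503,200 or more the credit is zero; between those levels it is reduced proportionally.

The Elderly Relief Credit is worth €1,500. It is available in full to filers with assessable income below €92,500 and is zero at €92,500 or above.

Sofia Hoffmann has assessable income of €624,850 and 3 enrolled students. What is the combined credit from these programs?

€270

Education Credit: base = 3 × €1,800 = €5,400. income exceeds €341,300 by €283,550, which is 57 full-or-partial €5,000 increments; reduction = 57 × €90 = €5,130, leaving €270.
Energy Efficiency Rebate: €624,850 is at or above €503,200, so the credit is €0.
Elderly Relief Credit: €624,850 meets or exceeds the €92,500 cutoff, so the credit is €0.
Total: €270 + €0 + €0 = €270.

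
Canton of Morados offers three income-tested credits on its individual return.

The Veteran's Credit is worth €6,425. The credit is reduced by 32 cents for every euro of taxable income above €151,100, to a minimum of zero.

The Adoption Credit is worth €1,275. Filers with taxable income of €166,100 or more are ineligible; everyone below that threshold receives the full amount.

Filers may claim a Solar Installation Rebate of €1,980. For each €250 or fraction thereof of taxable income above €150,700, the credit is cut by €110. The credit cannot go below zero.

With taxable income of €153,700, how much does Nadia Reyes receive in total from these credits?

€7,528

Veteran's Credit: 32% of the €2,600 excess over €151,100 is €832; credit = €6,425 − €832 = €5,593.
Adoption Credit: €153,700 is below the €166,100 cutoff, so the full €1,275 applies.
Solar Installation Rebate: income exceeds €150,700 by €3,000, which is 12 full-or-partial €250 increments; reduction = 12 × €110 = €1,320, leaving €660.
Total: €5,593 + €1,275 + €660 = €7,528.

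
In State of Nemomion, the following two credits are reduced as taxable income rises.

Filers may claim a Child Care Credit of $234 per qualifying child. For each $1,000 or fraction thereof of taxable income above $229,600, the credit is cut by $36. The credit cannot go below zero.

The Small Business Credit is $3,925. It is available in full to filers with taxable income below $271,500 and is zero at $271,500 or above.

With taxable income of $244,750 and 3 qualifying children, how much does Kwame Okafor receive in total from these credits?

$4,051

Child Care Credit: base = 3 × $234 = $702. income exceeds $229,600 by $15,150, which is 16 full-or-partial $1,000 increments; reduction = 16 × $36 = $576, leaving $126.
Small Business Credit: $244,750 is below the $271,500 cutoff, so the full $3,925 applies.
Total: $126 + $3,925 = $4,051.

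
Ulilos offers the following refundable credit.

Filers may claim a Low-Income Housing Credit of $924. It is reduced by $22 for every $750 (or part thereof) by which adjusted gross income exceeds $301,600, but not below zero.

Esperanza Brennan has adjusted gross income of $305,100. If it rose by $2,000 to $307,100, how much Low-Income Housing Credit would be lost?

$66

At $305,100 — income exceeds $301,600 by $3,500, which is 5 full-or-partial $750 increments; reduction = 5 × $22 = $110, leaving $814.
At $307,100 — income exceeds $301,600 by $5,500, which is 8 full-or-partial $750 increments; reduction = 8 × $22 = $176, leaving $748.
Lost: $814 − $748 = $66.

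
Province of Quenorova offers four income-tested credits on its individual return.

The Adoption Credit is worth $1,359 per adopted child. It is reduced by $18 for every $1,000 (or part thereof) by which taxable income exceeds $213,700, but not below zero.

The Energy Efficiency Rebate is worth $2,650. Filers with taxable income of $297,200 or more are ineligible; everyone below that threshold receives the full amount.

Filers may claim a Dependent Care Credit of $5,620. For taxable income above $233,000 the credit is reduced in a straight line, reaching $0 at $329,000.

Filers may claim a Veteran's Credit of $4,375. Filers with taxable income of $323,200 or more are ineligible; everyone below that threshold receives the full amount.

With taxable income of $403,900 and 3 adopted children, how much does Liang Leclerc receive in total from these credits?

$639

Adoption Credit: base = 3 × $1,359 = $4,077. income exceeds $213,700 by $190,200, which is 191 full-or-partial $1,000 increments; reduction = 191 × $18 = $3,438, leaving $639.
Energy Efficiency Rebate: $403,900 meets or exceeds the $297,200 cutoff, so the credit is $0.
Dependent Care Credit: $403,900 is at or above $329,000, so the credit is $0.
Veteran's Credit: $403,900 meets or exceeds the $323,200 cutoff, so the credit is $0.
Total: $639 + $0 + $0 + $0 = $639.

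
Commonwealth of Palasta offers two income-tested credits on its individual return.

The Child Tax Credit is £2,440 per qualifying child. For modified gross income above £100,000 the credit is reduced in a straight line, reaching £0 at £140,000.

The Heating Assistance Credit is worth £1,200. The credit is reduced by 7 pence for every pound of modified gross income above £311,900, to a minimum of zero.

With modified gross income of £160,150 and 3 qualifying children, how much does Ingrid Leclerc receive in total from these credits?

Child Tax Credit: base = 3 × £2,440 = £7,320. £160,150 is at or above £140,000, so the credit is £0.
Heating Assistance Credit: £160,150 is at or below the £311,900 threshold, so the full £1,200 applies.
Total: £0 + £1,200 = £1,200.

£1,200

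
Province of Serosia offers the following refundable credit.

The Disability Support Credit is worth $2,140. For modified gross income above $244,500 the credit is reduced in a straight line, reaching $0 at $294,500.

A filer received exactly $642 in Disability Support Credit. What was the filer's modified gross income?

$642 is 642/2,140 of the full $2,140, so 1,498/2,140 of the $50,000 range has been used: income = $244,500 + $50,000 × 1,498/2,140 = $279,500.

$279,500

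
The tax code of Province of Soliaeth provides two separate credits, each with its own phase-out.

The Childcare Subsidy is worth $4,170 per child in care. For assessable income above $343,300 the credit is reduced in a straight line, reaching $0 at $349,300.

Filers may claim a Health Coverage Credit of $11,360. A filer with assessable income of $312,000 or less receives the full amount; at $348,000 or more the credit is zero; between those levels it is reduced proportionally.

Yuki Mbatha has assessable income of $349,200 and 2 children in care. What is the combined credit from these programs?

$139

Childcare Subsidy: base = 2 × $4,170 = $8,340. $349,200 is $5,900 into a $6,000 phase-out range, leaving 100/6,000 of the credit: $8,340 × 100/6,000 = $139.
Health Coverage Credit: $349,200 is at or above $348,000, so the credit is $0.
Total: $139 + $0 = $139.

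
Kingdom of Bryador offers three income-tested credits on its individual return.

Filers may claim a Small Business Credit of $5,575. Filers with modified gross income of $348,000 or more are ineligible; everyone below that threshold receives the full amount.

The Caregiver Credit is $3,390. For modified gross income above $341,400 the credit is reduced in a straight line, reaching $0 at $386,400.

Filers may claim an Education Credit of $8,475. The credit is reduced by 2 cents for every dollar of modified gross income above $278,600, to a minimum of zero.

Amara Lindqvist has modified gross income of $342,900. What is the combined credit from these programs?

Small Business Credit: $342,900 is below the $348,000 cutoff, so the full $5,575 applies.
Caregiver Credit: $342,900 is $1,500 into a $45,000 phase-out range, leaving 43,500/45,000 of the credit: $3,390 × 43,500/45,000 = $3,277.
Education Credit: 2% of the $64,300 excess over $278,600 is $1,286; credit = $8,475 − $1,286 = $7,189.
Total: $5,575 + $3,277 + $7,189 = $16,041.

$16,041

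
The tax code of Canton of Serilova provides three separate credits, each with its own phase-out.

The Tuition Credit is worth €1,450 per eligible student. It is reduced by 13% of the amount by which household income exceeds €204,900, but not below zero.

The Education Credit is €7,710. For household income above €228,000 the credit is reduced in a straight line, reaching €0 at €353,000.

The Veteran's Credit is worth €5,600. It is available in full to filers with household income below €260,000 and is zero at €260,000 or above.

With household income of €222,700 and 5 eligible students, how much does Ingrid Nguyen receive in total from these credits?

Tuition Credit: base = 5 × €1,450 = €7,250. 13% of the €17,800 excess over €204,900 is €2,314; credit = €7,250 − €2,314 = €4,936.
Education Credit: €222,700 is at or below the €228,000 threshold, so the full €7,710 applies.
Veteran's Credit: €222,700 is below the €260,000 cutoff, so the full €5,600 applies.
Total: €4,936 + €7,710 + €5,600 = €18,246.

€18,246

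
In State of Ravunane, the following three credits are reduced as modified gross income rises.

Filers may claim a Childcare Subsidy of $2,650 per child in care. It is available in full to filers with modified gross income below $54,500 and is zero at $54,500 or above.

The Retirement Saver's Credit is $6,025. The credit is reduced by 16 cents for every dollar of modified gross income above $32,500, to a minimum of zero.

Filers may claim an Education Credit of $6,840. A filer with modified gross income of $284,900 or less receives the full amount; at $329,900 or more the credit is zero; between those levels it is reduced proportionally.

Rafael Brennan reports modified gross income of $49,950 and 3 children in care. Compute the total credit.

Childcare Subsidy: base = 3 × $2,650 = $7,950. $49,950 is below the $54,500 cutoff, so the full $7,950 applies.
Retirement Saver's Credit: 16% of the $17,450 excess over $32,500 is $2,792; credit = $6,025 − $2,792 = $3,233.
Education Credit: $49,950 is at or below the $284,900 threshold, so the full $6,840 applies.
Total: $7,950 + $3,233 + $6,840 = $18,023.

$18,023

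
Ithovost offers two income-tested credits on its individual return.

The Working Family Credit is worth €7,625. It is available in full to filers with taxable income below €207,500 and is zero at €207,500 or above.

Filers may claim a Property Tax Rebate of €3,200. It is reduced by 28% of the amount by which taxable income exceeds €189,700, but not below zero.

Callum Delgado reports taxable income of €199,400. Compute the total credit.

€8,109

Working Family Credit: €199,400 is below the €207,500 cutoff, so the full €7,625 applies.
Property Tax Rebate: 28% of the €9,700 excess over €189,700 is €2,716; credit = €3,200 − €2,716 = €484.
Total: €7,625 + €484 = €8,109.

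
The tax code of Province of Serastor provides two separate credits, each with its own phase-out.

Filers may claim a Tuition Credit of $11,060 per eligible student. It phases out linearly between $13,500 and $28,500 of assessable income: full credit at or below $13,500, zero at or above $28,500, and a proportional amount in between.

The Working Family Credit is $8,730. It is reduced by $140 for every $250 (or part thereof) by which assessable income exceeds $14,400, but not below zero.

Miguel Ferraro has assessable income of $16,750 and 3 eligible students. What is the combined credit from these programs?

$33,321

Tuition Credit: base = 3 × $11,060 = $33,180. $16,750 is $3,250 into a $15,000 phase-out range, leaving 11,750/15,000 of the credit: $33,180 × 11,750/15,000 = $25,991.
Working Family Credit: income exceeds $14,400 by $2,350, which is 10 full-or-partial $250 increments; reduction = 10 × $140 = $1,400, leaving $7,330.
Total: $25,991 + $7,330 = $33,321.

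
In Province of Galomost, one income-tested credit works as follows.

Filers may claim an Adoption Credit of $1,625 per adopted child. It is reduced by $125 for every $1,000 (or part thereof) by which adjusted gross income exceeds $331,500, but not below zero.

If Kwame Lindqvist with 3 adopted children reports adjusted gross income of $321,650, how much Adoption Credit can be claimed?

$4,875

Adoption Credit: base = 3 × $1,625 = $4,875. $321,650 is at or below the $331,500 threshold, so the full $4,875 applies.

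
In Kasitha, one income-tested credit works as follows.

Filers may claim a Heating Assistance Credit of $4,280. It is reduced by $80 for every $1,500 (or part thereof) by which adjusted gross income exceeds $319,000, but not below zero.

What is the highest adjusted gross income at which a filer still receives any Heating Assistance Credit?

After 53 increments the reduction is 53 × $80 = $4,240, leaving $40; one more increment wipes it out. Increment 53 ends at excess 53 × $1,500 = $79,500, so the highest qualifying income is $319,000 + $79,500 = $398,500.

$398,500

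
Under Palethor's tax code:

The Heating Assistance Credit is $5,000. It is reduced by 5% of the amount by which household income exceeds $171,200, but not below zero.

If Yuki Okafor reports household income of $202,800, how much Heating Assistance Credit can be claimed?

$3,420

Heating Assistance Credit: 5% of the $31,600 excess over $171,200 is $1,580; credit = $5,000 − $1,580 = $3,420.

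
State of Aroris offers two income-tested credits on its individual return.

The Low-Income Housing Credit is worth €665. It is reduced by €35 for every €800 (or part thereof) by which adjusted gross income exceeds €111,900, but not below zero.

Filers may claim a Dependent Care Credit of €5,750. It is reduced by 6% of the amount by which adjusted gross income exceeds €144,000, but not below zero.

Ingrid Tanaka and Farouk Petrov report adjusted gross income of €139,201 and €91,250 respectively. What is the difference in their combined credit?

Ingrid (€139,201): Low-Income Housing Credit: income exceeds €111,900 by €27,301 → 35 increments × €35 = €1,225 ≥ base, so the credit is €0. Dependent Care Credit: €139,201 is at or below the €144,000 threshold, so the full €5,750 applies. total €0 + €5,750 = €5,750
Farouk (€91,250): Low-Income Housing Credit: €91,250 is at or below the €111,900 threshold, so the full €665 applies. Dependent Care Credit: €91,250 is at or below the €144,000 threshold, so the full €5,750 applies. total €665 + €5,750 = €6,415
Difference: |€5,750 − €6,415| = €665.

€665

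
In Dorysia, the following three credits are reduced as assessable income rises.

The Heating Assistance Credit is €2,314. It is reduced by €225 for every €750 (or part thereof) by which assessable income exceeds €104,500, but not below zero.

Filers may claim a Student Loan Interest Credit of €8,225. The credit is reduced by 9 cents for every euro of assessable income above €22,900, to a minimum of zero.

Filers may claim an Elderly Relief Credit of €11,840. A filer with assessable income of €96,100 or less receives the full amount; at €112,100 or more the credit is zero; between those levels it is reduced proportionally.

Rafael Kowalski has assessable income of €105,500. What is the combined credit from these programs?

Heating Assistance Credit: income exceeds €104,500 by €1,000, which is 2 full-or-partial €750 increments; reduction = 2 × €225 = €450, leaving €1,864.
Student Loan Interest Credit: 9% of the €82,600 excess over €22,900 is €7,434; credit = €8,225 − €7,434 = €791.
Elderly Relief Credit: €105,500 is €9,400 into a €16,000 phase-out range, leaving 6,600/16,000 of the credit: €11,840 × 6,600/16,000 = €4,884.
Total: €1,864 + €791 + €4,884 = €7,539.

€7,539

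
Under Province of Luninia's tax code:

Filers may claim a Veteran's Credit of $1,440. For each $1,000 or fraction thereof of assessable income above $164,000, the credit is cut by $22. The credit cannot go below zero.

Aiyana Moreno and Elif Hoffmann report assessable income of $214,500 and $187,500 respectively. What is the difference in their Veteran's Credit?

$594

Aiyana ($214,500): Veteran's Credit: income exceeds $164,000 by $50,500, which is 51 full-or-partial $1,000 increments; reduction = 51 × $22 = $1,122, leaving $318.
Elif ($187,500): Veteran's Credit: income exceeds $164,000 by $23,500, which is 24 full-or-partial $1,000 increments; reduction = 24 × $22 = $528, leaving $912.
Difference: |$318 − $912| = $594.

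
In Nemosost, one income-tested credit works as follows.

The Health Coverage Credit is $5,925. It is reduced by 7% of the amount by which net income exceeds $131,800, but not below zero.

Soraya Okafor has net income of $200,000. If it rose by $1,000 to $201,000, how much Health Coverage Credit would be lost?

At $200,000 — 7% of the $68,200 excess over $131,800 is $4,774; credit = $5,925 − $4,774 = $1,151.
At $201,000 — 7% of the $69,200 excess over $131,800 is $4,844; credit = $5,925 − $4,844 = $1,081.
Lost: $1,151 − $1,081 = $70.

$70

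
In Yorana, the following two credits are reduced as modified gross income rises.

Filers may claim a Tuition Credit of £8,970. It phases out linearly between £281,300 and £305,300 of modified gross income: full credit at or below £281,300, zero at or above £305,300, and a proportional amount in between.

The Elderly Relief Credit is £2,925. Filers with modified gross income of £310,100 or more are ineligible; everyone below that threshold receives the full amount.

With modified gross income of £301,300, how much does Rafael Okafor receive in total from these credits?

£4,420

Tuition Credit: £301,300 is £20,000 into a £24,000 phase-out range, leaving 4,000/24,000 of the credit: £8,970 × 4,000/24,000 = £1,495.
Elderly Relief Credit: £301,300 is below the £310,100 cutoff, so the full £2,925 applies.
Total: £1,495 + £2,925 = £4,420.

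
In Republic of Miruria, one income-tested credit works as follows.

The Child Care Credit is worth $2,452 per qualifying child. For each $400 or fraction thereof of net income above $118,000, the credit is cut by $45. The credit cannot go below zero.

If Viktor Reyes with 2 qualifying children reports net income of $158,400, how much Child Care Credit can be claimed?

Child Care Credit: base = 2 × $2,452 = $4,904. income exceeds $118,000 by $40,400, which is 101 full-or-partial $400 increments; reduction = 101 × $45 = $4,545, leaving $359.

$359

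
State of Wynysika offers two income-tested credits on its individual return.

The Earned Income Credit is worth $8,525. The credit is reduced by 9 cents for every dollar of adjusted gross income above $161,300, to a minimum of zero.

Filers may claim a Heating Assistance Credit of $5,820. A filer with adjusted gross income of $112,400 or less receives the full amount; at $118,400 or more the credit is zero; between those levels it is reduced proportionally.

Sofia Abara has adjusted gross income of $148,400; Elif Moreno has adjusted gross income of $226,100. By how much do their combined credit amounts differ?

Sofia ($148,400): Earned Income Credit: $148,400 is at or below the $161,300 threshold, so the full $8,525 applies. Heating Assistance Credit: $148,400 is at or above $118,400, so the credit is $0. total $8,525 + $0 = $8,525
Elif ($226,100): Earned Income Credit: 9% of the $64,800 excess over $161,300 is $5,832; credit = $8,525 − $5,832 = $2,693. Heating Assistance Credit: $226,100 is at or above $118,400, so the credit is $0. total $2,693 + $0 = $2,693
Difference: |$8,525 − $2,693| = $5,832.

$5,832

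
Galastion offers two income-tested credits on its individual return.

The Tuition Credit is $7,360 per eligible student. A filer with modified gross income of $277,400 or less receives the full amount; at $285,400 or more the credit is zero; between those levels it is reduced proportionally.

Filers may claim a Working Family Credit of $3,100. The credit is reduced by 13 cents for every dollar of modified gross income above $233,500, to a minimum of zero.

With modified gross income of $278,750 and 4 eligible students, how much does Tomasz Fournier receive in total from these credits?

$24,472

Tuition Credit: base = 4 × $7,360 = $29,440. $278,750 is $1,350 into a $8,000 phase-out range, leaving 6,650/8,000 of the credit: $29,440 × 6,650/8,000 = $24,472.
Working Family Credit: 13% of the $45,250 excess over $233,500 is $5,882.50 ≥ base, so the credit is $0.
Total: $24,472 + $0 = $24,472.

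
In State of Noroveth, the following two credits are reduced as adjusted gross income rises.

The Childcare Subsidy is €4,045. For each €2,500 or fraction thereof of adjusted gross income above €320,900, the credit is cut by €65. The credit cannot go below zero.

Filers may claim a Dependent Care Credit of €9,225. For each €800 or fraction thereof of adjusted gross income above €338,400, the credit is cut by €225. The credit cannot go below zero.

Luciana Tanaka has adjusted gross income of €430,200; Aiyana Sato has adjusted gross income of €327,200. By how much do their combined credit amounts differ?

Luciana (€430,200): Childcare Subsidy: income exceeds €320,900 by €109,300, which is 44 full-or-partial €2,500 increments; reduction = 44 × €65 = €2,860, leaving €1,185. Dependent Care Credit: income exceeds €338,400 by €91,800 → 115 increments × €225 = €25,875 ≥ base, so the credit is €0. total €1,185 + €0 = €1,185
Aiyana (€327,200): Childcare Subsidy: income exceeds €320,900 by €6,300, which is 3 full-or-partial €2,500 increments; reduction = 3 × €65 = €195, leaving €3,850. Dependent Care Credit: €327,200 is at or below the €338,400 threshold, so the full €9,225 applies. total €3,850 + €9,225 = €13,075
Difference: |€1,185 − €13,075| = €11,890.

€11,890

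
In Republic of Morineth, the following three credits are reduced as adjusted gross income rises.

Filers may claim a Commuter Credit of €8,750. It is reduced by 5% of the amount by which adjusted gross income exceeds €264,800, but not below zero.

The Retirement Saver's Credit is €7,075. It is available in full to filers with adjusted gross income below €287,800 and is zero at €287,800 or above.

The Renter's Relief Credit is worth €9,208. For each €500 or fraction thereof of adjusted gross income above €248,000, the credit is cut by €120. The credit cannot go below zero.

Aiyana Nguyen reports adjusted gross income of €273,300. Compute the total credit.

Commuter Credit: 5% of the €8,500 excess over €264,800 is €425; credit = €8,750 − €425 = €8,325.
Retirement Saver's Credit: €273,300 is below the €287,800 cutoff, so the full €7,075 applies.
Renter's Relief Credit: income exceeds €248,000 by €25,300, which is 51 full-or-partial €500 increments; reduction = 51 × €120 = €6,120, leaving €3,088.
Total: €8,325 + €7,075 + €3,088 = €18,488.

€18,488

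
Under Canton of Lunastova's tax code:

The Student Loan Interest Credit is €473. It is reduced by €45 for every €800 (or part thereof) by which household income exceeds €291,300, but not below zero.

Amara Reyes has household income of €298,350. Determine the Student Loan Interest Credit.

Student Loan Interest Credit: income exceeds €291,300 by €7,050, which is 9 full-or-partial €800 increments; reduction = 9 × €45 = €405, leaving €68.

€68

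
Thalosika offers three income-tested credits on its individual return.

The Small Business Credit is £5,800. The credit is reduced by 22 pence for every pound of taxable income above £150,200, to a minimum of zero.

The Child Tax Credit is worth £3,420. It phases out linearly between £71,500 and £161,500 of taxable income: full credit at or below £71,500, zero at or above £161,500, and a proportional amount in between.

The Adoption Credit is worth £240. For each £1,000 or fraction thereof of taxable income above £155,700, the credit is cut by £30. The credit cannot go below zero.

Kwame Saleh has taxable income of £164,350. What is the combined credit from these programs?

Small Business Credit: 22% of the £14,150 excess over £150,200 is £3,113; credit = £5,800 − £3,113 = £2,687.
Child Tax Credit: £164,350 is at or above £161,500, so the credit is £0.
Adoption Credit: income exceeds £155,700 by £8,650 → 9 increments × £30 = £270 ≥ base, so the credit is £0.
Total: £2,687 + £0 + £0 = £2,687.

£2,687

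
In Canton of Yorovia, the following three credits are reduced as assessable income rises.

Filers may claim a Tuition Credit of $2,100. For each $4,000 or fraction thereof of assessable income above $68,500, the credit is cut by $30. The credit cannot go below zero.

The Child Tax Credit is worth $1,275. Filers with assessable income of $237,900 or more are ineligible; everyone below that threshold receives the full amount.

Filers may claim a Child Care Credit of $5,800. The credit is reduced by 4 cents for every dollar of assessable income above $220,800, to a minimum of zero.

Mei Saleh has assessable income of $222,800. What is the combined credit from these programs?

Tuition Credit: income exceeds $68,500 by $154,300, which is 39 full-or-partial $4,000 increments; reduction = 39 × $30 = $1,170, leaving $930.
Child Tax Credit: $222,800 is below the $237,900 cutoff, so the full $1,275 applies.
Child Care Credit: 4% of the $2,000 excess over $220,800 is $80; credit = $5,800 − $80 = $5,720.
Total: $930 + $1,275 + $5,720 = $7,925.

$7,925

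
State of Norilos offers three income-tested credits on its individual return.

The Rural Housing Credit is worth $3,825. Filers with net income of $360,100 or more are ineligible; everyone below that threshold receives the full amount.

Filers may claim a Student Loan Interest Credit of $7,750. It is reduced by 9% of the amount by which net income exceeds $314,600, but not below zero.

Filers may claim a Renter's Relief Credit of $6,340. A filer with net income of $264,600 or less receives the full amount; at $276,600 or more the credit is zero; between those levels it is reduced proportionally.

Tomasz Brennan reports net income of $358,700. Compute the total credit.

Rural Housing Credit: $358,700 is below the $360,100 cutoff, so the full $3,825 applies.
Student Loan Interest Credit: 9% of the $44,100 excess over $314,600 is $3,969; credit = $7,750 − $3,969 = $3,781.
Renter's Relief Credit: $358,700 is at or above $276,600, so the credit is $0.
Total: $3,825 + $3,781 + $0 = $7,606.

$7,606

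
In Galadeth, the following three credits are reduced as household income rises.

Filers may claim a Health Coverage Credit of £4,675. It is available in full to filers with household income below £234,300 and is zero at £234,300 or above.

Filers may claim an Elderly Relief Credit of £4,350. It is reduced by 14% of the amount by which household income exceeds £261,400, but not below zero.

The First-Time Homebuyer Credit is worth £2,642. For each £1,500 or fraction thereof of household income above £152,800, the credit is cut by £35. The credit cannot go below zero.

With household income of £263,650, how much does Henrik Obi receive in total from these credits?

Health Coverage Credit: £263,650 meets or exceeds the £234,300 cutoff, so the credit is £0.
Elderly Relief Credit: 14% of the £2,250 excess over £261,400 is £315; credit = £4,350 − £315 = £4,035.
First-Time Homebuyer Credit: income exceeds £152,800 by £110,850, which is 74 full-or-partial £1,500 increments; reduction = 74 × £35 = £2,590, leaving £52.
Total: £0 + £4,035 + £52 = £4,087.

£4,087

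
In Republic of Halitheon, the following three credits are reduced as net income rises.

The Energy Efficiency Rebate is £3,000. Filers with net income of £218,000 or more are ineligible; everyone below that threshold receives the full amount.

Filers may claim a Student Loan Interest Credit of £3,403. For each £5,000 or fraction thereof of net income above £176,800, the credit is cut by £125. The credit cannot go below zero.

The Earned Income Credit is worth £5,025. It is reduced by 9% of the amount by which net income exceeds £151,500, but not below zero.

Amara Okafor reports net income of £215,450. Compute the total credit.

Energy Efficiency Rebate: £215,450 is below the £218,000 cutoff, so the full £3,000 applies.
Student Loan Interest Credit: income exceeds £176,800 by £38,650, which is 8 full-or-partial £5,000 increments; reduction = 8 × £125 = £1,000, leaving £2,403.
Earned Income Credit: 9% of the £63,950 excess over £151,500 is £5,755.50 ≥ base, so the credit is £0.
Total: £3,000 + £2,403 + £0 = £5,403.

£5,403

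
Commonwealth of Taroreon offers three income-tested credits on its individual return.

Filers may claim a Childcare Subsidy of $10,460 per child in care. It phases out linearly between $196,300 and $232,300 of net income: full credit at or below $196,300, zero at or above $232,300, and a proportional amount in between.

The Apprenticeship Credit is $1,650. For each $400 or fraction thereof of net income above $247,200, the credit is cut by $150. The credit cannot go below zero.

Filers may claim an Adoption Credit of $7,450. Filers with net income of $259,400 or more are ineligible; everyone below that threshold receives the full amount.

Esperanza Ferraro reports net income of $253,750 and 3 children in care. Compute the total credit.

$7,450

Childcare Subsidy: base = 3 × $10,460 = $31,380. $253,750 is at or above $232,300, so the credit is $0.
Apprenticeship Credit: income exceeds $247,200 by $6,550 → 17 increments × $150 = $2,550 ≥ base, so the credit is $0.
Adoption Credit: $253,750 is below the $259,400 cutoff, so the full $7,450 applies.
Total: $0 + $0 + $7,450 = $7,450.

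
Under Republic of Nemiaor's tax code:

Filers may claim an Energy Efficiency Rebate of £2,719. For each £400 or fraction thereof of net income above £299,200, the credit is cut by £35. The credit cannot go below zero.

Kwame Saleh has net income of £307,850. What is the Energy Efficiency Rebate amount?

Energy Efficiency Rebate: income exceeds £299,200 by £8,650, which is 22 full-or-partial £400 increments; reduction = 22 × £35 = £770, leaving £1,949.

£1,949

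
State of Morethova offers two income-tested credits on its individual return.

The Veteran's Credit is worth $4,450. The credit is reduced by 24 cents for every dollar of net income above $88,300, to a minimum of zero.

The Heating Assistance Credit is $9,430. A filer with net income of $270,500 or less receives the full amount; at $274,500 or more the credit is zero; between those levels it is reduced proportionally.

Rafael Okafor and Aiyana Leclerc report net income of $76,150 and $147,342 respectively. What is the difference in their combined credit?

$4,450

Rafael ($76,150): Veteran's Credit: $76,150 is at or below the $88,300 threshold, so the full $4,450 applies. Heating Assistance Credit: $76,150 is at or below the $270,500 threshold, so the full $9,430 applies. total $4,450 + $9,430 = $13,880
Aiyana ($147,342): Veteran's Credit: 24% of the $59,042 excess over $88,300 is $14,170.08 ≥ base, so the credit is $0. Heating Assistance Credit: $147,342 is at or below the $270,500 threshold, so the full $9,430 applies. total $0 + $9,430 = $9,430
Difference: |$13,880 − $9,430| = $4,450.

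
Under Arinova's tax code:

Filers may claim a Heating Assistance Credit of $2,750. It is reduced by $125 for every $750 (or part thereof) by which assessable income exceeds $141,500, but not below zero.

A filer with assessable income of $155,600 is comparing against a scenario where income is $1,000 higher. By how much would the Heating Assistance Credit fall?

$250

At $155,600 — income exceeds $141,500 by $14,100, which is 19 full-or-partial $750 increments; reduction = 19 × $125 = $2,375, leaving $375.
At $156,600 — income exceeds $141,500 by $15,100, which is 21 full-or-partial $750 increments; reduction = 21 × $125 = $2,625, leaving $125.
Lost: $375 − $125 = $250.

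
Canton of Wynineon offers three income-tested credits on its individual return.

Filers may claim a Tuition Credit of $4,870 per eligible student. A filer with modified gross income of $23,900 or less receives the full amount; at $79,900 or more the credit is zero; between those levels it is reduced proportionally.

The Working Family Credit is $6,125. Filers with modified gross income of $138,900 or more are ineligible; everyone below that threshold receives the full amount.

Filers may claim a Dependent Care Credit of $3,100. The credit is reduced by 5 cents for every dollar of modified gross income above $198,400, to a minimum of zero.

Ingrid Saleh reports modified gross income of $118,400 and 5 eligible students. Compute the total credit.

$9,225

Tuition Credit: base = 5 × $4,870 = $24,350. $118,400 is at or above $79,900, so the credit is $0.
Working Family Credit: $118,400 is below the $138,900 cutoff, so the full $6,125 applies.
Dependent Care Credit: $118,400 is at or below the $198,400 threshold, so the full $3,100 applies.
Total: $0 + $6,125 + $3,100 = $9,225.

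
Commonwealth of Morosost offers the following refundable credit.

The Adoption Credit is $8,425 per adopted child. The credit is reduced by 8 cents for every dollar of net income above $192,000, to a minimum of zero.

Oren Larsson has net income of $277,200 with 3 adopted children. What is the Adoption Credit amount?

Adoption Credit: base = 3 × $8,425 = $25,275. 8% of the $85,200 excess over $192,000 is $6,816; credit = $25,275 − $6,816 = $18,459.

$18,459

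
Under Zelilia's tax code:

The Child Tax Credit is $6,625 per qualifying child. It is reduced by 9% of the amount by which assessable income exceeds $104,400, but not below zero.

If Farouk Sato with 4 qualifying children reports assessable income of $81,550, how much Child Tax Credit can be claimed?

Child Tax Credit: base = 4 × $6,625 = $26,500. $81,550 is at or below the $104,400 threshold, so the full $26,500 applies.

$26,500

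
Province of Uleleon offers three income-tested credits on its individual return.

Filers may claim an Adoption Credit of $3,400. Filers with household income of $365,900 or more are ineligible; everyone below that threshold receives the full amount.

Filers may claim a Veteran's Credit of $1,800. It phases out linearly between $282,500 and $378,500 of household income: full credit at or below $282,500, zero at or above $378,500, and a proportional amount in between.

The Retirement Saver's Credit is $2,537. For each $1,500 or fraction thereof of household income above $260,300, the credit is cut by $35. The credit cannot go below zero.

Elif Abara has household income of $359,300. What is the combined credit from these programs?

Adoption Credit: $359,300 is below the $365,900 cutoff, so the full $3,400 applies.
Veteran's Credit: $359,300 is $76,800 into a $96,000 phase-out range, leaving 19,200/96,000 of the credit: $1,800 × 19,200/96,000 = $360.
Retirement Saver's Credit: income exceeds $260,300 by $99,000, which is 66 full-or-partial $1,500 increments; reduction = 66 × $35 = $2,310, leaving $227.
Total: $3,400 + $360 + $227 = $3,987.

$3,987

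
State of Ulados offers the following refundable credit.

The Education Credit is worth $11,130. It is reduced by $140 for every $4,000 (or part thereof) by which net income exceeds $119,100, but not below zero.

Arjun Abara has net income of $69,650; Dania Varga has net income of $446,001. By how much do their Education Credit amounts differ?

$11,130

Arjun ($69,650): Education Credit: $69,650 is at or below the $119,100 threshold, so the full $11,130 applies.
Dania ($446,001): Education Credit: income exceeds $119,100 by $326,901 → 82 increments × $140 = $11,480 ≥ base, so the credit is $0.
Difference: |$11,130 − $0| = $11,130.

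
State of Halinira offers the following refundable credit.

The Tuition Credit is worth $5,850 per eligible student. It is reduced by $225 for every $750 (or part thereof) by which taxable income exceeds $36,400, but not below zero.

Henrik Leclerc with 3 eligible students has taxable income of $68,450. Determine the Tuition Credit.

$7,875

Tuition Credit: base = 3 × $5,850 = $17,550. income exceeds $36,400 by $32,050, which is 43 full-or-partial $750 increments; reduction = 43 × $225 = $9,675, leaving $7,875.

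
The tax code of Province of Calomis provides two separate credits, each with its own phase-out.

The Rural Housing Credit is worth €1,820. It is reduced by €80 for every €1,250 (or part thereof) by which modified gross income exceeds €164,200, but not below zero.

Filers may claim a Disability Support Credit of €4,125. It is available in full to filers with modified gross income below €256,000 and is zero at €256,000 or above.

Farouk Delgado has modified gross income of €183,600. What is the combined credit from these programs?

€4,665

Rural Housing Credit: income exceeds €164,200 by €19,400, which is 16 full-or-partial €1,250 increments; reduction = 16 × €80 = €1,280, leaving €540.
Disability Support Credit: €183,600 is below the €256,000 cutoff, so the full €4,125 applies.
Total: €540 + €4,125 = €4,665.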